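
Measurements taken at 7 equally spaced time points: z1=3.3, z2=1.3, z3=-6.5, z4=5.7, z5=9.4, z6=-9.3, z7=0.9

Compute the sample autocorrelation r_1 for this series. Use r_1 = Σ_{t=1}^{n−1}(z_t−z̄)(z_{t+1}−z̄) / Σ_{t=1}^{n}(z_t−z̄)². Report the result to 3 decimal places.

-0.325

Mean z̄ = (3.3 + 1.3 − 6.5 + 5.7 + 9.4 − 9.3 + 0.9)/7 = 0.6857
Deviations from mean: 2.6143, 0.6143, -7.1857, 5.0143, 8.7143, -9.9857, 0.2143
Numerator Σ_{t=1}^{6}(z_t−z̄)(z_{t+1}−z̄) = -84.3016
Denominator Σ(z_t−z̄)² = 259.6886
r_1 = -84.3016 / 259.6886 = -0.325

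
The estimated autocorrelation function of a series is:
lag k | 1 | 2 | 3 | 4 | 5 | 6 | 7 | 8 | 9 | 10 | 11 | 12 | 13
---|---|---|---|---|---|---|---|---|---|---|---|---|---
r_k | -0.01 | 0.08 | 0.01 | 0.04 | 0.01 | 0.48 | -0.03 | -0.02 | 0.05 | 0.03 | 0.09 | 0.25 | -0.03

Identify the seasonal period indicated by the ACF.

6

The largest autocorrelation is r_6 = 0.48, with a weaker echo at lag 12 (0.25); the remaining lags stay at or below 0.09.
The dominant spike at lag 6 indicates a seasonal period of 6.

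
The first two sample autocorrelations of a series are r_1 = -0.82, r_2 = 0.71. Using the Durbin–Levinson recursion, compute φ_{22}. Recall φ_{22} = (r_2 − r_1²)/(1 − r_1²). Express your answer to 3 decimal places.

0.115

φ_{22} = (r_2 − r_1²) / (1 − r_1²)
r_1² = (-0.82)² = 0.6724
Numerator = 0.71 − 0.6724 = 0.0376; denominator = 1 − 0.6724 = 0.3276
φ_{22} = 0.0376 / 0.3276 = 0.115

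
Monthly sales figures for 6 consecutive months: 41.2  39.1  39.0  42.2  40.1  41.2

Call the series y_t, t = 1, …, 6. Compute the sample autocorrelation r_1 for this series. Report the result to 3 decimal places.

Mean ȳ = (41.2 + 39.1 + 39.0 + 42.2 + 40.1 + 41.2)/6 = 40.4667
Deviations from mean: 0.7333, -1.3667, -1.4667, 1.7333, -0.3667, 0.7333
Σ(y_t−ȳ)(y_{t+1}−ȳ) = (-1.0022) + (2.0044) + (-2.5422) + (-0.6356) + (-0.2689) = -2.4444
Denominator Σ(y_t−ȳ)² = 8.2333
r_1 = -2.4444 / 8.2333 = -0.297

-0.297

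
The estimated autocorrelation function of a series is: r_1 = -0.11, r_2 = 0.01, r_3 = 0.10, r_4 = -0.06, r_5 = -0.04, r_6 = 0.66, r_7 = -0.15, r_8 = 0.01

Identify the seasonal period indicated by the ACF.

6

The largest autocorrelation is r_6 = 0.66; the remaining lags stay at or below 0.10.
The dominant spike at lag 6 indicates a seasonal period of 6.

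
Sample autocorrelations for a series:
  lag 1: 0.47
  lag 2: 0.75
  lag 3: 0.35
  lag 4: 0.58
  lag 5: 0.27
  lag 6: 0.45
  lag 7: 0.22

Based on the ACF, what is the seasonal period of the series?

The largest autocorrelation is r_2 = 0.75, with a weaker echo at lag 4 (0.58); the remaining lags stay at or below 0.47.
The dominant spike at lag 2 indicates a seasonal period of 2.

2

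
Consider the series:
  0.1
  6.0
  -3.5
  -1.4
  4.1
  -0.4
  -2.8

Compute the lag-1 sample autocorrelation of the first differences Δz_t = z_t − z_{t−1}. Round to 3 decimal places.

First differences Δz: 5.9, -9.5, 2.1, 5.5, -4.5, -2.4
Mean of differences = -0.4833
Numerator Σ(Δz_t−Δz̄)(Δz_{t+1}−Δz̄) = -81.7269
Denominator Σ(Δz_t−Δz̄)² = 184.3283
r_1(Δz) = -81.7269 / 184.3283 = -0.443

-0.443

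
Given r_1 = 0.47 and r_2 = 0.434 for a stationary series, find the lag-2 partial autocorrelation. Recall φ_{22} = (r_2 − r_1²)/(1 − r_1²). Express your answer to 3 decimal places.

φ_{22} = (r_2 − r_1²) / (1 − r_1²)
r_1² = (0.47)² = 0.2209
Numerator = 0.434 − 0.2209 = 0.2131; denominator = 1 − 0.2209 = 0.7791
φ_{22} = 0.2131 / 0.7791 = 0.274

0.274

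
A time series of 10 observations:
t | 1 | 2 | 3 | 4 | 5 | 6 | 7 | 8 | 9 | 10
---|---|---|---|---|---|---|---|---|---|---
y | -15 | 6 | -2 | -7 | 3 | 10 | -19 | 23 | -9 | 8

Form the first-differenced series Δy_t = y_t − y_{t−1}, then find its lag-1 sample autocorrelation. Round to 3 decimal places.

-0.746

First differences Δy: 21, -8, -5, 10, 7, -29, 42, -32, 17
Mean of differences = 2.5556
Numerator Σ(Δy_t−Δȳ)(Δy_{t+1}−Δȳ) = -3385.1975
Denominator Σ(Δy_t−Δȳ)² = 4538.2222
r_1(Δy) = -3385.1975 / 4538.2222 = -0.746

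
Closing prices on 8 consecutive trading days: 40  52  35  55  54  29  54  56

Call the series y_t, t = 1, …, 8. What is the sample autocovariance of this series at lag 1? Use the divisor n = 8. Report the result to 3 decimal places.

-40.549

Mean ȳ = (40 + 52 + 35 + 55 + 54 + 29 + 54 + 56)/8 = 46.8750
Deviations: -6.8750, 5.1250, -11.8750, 8.1250, 7.1250, -17.8750, 7.1250, 9.1250
Σ_{t=1}^{7}(y_t−ȳ)(y_{t+1}−ȳ) = -324.3906
γ_1 = -324.3906 / 8 = -40.549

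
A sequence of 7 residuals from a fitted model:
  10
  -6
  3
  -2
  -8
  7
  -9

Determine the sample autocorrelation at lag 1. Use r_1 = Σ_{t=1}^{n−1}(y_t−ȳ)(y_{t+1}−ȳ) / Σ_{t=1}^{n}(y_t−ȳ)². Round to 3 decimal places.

Mean ȳ = (10 − 6 + 3 − 2 − 8 + 7 − 9)/7 = -0.7143
Deviations from mean: 10.7143, -5.2857, 3.7143, -1.2857, -7.2857, 7.7143, -8.2857
Σ(y_t−ȳ)(y_{t+1}−ȳ) = (-56.6327) + (-19.6327) + (-4.7755) + (9.3673) + (-56.2041) + (-63.9184) = -191.7959
Denominator Σ(y_t−ȳ)² = 339.4286
r_1 = -191.7959 / 339.4286 = -0.565

-0.565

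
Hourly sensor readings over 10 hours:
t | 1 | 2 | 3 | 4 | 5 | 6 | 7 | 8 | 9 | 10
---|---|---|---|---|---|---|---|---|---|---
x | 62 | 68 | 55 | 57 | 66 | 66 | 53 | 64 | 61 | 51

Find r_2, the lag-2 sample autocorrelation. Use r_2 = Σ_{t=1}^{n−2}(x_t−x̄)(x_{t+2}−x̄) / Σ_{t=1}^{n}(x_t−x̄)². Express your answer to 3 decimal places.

-0.448

Mean x̄ = (62 + 68 + 55 + 57 + 66 + 66 + 53 + 64 + 61 + 51)/10 = 60.3000
Numerator Σ_{t=1}^{8}(x_t−x̄)(x_{t+2}−x̄) = -143.4800
Denominator Σ(x_t−x̄)² = 320.1000
r_2 = -143.4800 / 320.1000 = -0.448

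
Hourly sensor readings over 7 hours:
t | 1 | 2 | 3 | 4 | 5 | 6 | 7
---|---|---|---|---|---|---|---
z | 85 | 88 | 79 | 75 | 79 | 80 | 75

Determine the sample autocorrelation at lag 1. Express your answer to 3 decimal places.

0.297

Mean z̄ = (85 + 88 + 79 + 75 + 79 + 80 + 75)/7 = 80.1429
Numerator Σ_{t=1}^{6}(z_t−z̄)(z_{t+1}−z̄) = 41.8367
Denominator Σ(z_t−z̄)² = 140.8571
r_1 = 41.8367 / 140.8571 = 0.297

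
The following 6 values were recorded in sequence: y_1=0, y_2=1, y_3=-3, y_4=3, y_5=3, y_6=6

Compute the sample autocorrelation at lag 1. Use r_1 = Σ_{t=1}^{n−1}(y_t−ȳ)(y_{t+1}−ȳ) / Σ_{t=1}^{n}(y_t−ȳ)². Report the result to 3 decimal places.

0.117

Mean ȳ = (0 + 1 − 3 + 3 + 3 + 6)/6 = 1.6667
Deviations from mean: -1.6667, -0.6667, -4.6667, 1.3333, 1.3333, 4.3333
Σ(y_t−ȳ)(y_{t+1}−ȳ) = (1.1111) + (3.1111) + (-6.2222) + (1.7778) + (5.7778) = 5.5556
Denominator Σ(y_t−ȳ)² = 47.3333
r_1 = 5.5556 / 47.3333 = 0.117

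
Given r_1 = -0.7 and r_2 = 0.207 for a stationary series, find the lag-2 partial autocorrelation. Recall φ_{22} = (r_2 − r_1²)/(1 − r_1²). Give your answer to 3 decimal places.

-0.555

φ_{22} = (r_2 − r_1²) / (1 − r_1²)
r_1² = (-0.7)² = 0.49
Numerator = 0.207 − 0.4900 = -0.2830; denominator = 1 − 0.4900 = 0.5100
φ_{22} = -0.2830 / 0.5100 = -0.555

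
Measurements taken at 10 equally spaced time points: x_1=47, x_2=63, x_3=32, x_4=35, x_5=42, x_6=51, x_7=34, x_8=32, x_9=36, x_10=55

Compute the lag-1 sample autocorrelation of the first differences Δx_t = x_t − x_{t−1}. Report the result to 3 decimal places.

-0.264

First differences Δx: 16, -31, 3, 7, 9, -17, -2, 4, 19
Mean of differences = 0.8889
Numerator Σ(Δx_t−Δx̄)(Δx_{t+1}−Δx̄) = -532.7901
Denominator Σ(Δx_t−Δx̄)² = 2018.8889
r_1(Δx) = -532.7901 / 2018.8889 = -0.264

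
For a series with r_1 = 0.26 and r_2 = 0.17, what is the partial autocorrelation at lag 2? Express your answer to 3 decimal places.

φ_{22} = (r_2 − r_1²) / (1 − r_1²)
r_1² = (0.26)² = 0.0676
Numerator = 0.17 − 0.0676 = 0.1024; denominator = 1 − 0.0676 = 0.9324
φ_{22} = 0.1024 / 0.9324 = 0.110

0.110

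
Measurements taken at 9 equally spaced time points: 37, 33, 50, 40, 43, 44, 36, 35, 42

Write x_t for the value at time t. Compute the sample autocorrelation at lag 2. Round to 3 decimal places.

-0.175

Mean x̄ = (37 + 33 + 50 + 40 + 43 + 44 + 36 + 35 + 42)/9 = 40.0000
Numerator Σ_{t=1}^{7}(x_t−x̄)(x_{t+2}−x̄) = -40.0000
Denominator Σ(x_t−x̄)² = 228.0000
r_2 = -40.0000 / 228.0000 = -0.175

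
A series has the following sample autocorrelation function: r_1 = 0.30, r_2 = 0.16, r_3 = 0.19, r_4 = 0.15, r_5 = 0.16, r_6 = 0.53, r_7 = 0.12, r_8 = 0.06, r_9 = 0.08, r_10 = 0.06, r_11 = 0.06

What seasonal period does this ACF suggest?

The largest autocorrelation is r_6 = 0.53; the remaining lags stay at or below 0.30. The elevated value at lag 1 (0.30), dropping to 0.16 at lag 2, reflects decaying short-term dependence rather than seasonality.
The dominant spike at lag 6 indicates a seasonal period of 6.

6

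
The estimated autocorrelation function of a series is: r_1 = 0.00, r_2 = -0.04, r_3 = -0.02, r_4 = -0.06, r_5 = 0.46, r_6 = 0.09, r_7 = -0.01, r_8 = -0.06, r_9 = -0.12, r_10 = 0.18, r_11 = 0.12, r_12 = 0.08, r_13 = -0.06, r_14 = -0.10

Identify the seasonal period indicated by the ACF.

The largest autocorrelation is r_5 = 0.46, with a weaker echo at lag 10 (0.18); the remaining lags stay at or below 0.12.
The dominant spike at lag 5 indicates a seasonal period of 5.

5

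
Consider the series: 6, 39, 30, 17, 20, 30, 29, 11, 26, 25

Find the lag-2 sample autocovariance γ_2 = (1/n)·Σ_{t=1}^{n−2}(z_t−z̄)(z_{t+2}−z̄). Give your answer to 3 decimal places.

Mean z̄ = (6 + 39 + 30 + 17 + 20 + 30 + 29 + 11 + 26 + 25)/10 = 23.3000
Σ_{t=1}^{8}(z_t−z̄)(z_{t+2}−z̄) = -385.8800
γ_2 = -385.8800 / 10 = -38.588

-38.588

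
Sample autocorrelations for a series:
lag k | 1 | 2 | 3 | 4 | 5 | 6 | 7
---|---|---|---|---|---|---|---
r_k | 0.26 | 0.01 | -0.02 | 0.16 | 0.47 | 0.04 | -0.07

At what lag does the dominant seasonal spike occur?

5

The largest autocorrelation is r_5 = 0.47; the remaining lags stay at or below 0.26. The elevated value at lag 1 (0.26), dropping to 0.01 at lag 2, reflects decaying short-term dependence rather than seasonality.
The dominant spike at lag 5 indicates a seasonal period of 5.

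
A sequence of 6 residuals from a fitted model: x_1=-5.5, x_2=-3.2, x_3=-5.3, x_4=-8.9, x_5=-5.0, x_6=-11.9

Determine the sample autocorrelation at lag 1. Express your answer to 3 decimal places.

-0.136

Mean x̄ = (-5.5 − 3.2 − 5.3 − 8.9 − 5.0 − 11.9)/6 = -6.6333
Deviations from mean: 1.1333, 3.4333, 1.3333, -2.2667, 1.6333, -5.2667
Σ(x_t−x̄)(x_{t+1}−x̄) = (3.8911) + (4.5778) + (-3.0222) + (-3.7022) + (-8.6022) = -6.8578
Denominator Σ(x_t−x̄)² = 50.3933
r_1 = -6.8578 / 50.3933 = -0.136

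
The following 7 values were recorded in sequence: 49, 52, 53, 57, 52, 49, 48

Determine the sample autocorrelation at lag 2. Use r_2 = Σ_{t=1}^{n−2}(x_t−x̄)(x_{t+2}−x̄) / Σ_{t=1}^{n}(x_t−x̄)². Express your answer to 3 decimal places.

Mean x̄ = (49 + 52 + 53 + 57 + 52 + 49 + 48)/7 = 51.4286
Deviations from mean: -2.4286, 0.5714, 1.5714, 5.5714, 0.5714, -2.4286, -3.4286
Numerator Σ_{t=1}^{5}(x_t−x̄)(x_{t+2}−x̄) = -15.2245
Denominator Σ(x_t−x̄)² = 57.7143
r_2 = -15.2245 / 57.7143 = -0.264

-0.264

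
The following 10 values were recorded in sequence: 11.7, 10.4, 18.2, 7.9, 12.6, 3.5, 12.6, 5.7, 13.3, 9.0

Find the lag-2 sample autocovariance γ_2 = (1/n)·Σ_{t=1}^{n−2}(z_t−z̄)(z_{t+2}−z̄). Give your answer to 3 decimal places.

9.493

Mean z̄ = (11.7 + 10.4 + 18.2 + 7.9 + 12.6 + 3.5 + 12.6 + 5.7 + 13.3 + 9.0)/10 = 10.4900
Σ_{t=1}^{8}(z_t−z̄)(z_{t+2}−z̄) = 94.9348
γ_2 = 94.9348 / 10 = 9.493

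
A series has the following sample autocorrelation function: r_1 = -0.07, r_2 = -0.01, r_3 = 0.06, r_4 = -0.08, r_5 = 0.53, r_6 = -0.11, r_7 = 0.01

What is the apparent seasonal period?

5

The largest autocorrelation is r_5 = 0.53; the remaining lags stay at or below 0.06.
The dominant spike at lag 5 indicates a seasonal period of 5.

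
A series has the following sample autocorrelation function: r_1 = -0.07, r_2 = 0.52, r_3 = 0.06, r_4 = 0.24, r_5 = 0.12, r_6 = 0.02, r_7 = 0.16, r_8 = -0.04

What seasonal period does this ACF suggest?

The largest autocorrelation is r_2 = 0.52, with a weaker echo at lag 4 (0.24); the remaining lags stay at or below 0.16.
The dominant spike at lag 2 indicates a seasonal period of 2.

2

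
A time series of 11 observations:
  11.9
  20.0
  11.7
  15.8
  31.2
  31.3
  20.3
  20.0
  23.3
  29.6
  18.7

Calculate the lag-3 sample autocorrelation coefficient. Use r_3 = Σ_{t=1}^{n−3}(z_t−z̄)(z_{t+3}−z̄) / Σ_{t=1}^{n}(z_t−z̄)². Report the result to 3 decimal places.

Mean z̄ = (11.9 + 20.0 + 11.7 + 15.8 + 31.2 + 31.3 + 20.3 + 20.0 + 23.3 + 29.6 + 18.7)/11 = 21.2545
Numerator Σ_{t=1}^{8}(z_t−z̄)(z_{t+3}−z̄) = -48.9162
Denominator Σ(z_t−z̄)² = 492.7873
r_3 = -48.9162 / 492.7873 = -0.099

-0.099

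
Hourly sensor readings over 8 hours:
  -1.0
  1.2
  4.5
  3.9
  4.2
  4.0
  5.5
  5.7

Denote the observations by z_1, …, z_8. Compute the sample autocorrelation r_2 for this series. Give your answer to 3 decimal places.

-0.056

Mean z̄ = (-1.0 + 1.2 + 4.5 + 3.9 + 4.2 + 4.0 + 5.5 + 5.7)/8 = 3.5000
Deviations from mean: -4.5000, -2.3000, 1.0000, 0.4000, 0.7000, 0.5000, 2.0000, 2.2000
Σ(z_t−z̄)(z_{t+2}−z̄) = (-4.5000) + (-0.9200) + (0.7000) + (0.2000) + (1.4000) + (1.1000) = -2.0200
Denominator Σ(z_t−z̄)² = 36.2800
r_2 = -2.0200 / 36.2800 = -0.056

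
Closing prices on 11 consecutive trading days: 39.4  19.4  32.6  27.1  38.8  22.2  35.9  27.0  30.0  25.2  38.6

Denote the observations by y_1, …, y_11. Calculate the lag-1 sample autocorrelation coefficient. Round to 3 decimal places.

Mean ȳ = (39.4 + 19.4 + 32.6 + 27.1 + 38.8 + 22.2 + 35.9 + 27.0 + 30.0 + 25.2 + 38.6)/11 = 30.5636
Numerator Σ_{t=1}^{10}(y_t−ȳ)(y_{t+1}−ȳ) = -327.5668
Denominator Σ(y_t−ȳ)² = 491.4855
r_1 = -327.5668 / 491.4855 = -0.666

-0.666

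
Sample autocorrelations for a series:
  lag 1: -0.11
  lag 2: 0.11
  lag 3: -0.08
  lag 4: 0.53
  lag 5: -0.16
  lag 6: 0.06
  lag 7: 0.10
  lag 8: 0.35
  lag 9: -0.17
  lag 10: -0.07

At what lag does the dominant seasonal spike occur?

4

The largest autocorrelation is r_4 = 0.53, with a weaker echo at lag 8 (0.35); the remaining lags stay at or below 0.11.
The dominant spike at lag 4 indicates a seasonal period of 4.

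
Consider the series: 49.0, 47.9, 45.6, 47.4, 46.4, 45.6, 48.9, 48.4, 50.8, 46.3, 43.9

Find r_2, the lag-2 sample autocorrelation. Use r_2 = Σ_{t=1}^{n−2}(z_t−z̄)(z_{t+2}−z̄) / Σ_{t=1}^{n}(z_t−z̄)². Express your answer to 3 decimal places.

-0.316

Mean z̄ = (49.0 + 47.9 + 45.6 + 47.4 + 46.4 + 45.6 + 48.9 + 48.4 + 50.8 + 46.3 + 43.9)/11 = 47.2909
Numerator Σ_{t=1}^{9}(z_t−z̄)(z_{t+2}−z̄) = -12.1620
Denominator Σ(z_t−z̄)² = 38.4291
r_2 = -12.1620 / 38.4291 = -0.316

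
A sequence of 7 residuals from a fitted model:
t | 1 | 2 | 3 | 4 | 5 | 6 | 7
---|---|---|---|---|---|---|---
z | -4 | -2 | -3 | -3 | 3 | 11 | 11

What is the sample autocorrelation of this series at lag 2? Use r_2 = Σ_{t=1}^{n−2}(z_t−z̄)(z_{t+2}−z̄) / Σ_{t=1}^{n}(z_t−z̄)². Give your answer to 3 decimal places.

Mean z̄ = (-4 − 2 − 3 − 3 + 3 + 11 + 11)/7 = 1.8571
Deviations from mean: -5.8571, -3.8571, -4.8571, -4.8571, 1.1429, 9.1429, 9.1429
Σ(z_t−z̄)(z_{t+2}−z̄) = (28.4490) + (18.7347) + (-5.5510) + (-44.4082) + (10.4490) = 7.6735
Denominator Σ(z_t−z̄)² = 264.8571
r_2 = 7.6735 / 264.8571 = 0.029

0.029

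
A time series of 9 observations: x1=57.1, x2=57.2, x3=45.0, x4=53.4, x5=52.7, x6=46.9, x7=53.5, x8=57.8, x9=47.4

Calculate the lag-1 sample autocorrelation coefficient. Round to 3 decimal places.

Mean x̄ = (57.1 + 57.2 + 45.0 + 53.4 + 52.7 + 46.9 + 53.5 + 57.8 + 47.4)/9 = 52.3333
Numerator Σ_{t=1}^{8}(x_t−x̄)(x_{t+1}−x̄) = -48.8444
Denominator Σ(x_t−x̄)² = 186.5600
r_1 = -48.8444 / 186.5600 = -0.262

-0.262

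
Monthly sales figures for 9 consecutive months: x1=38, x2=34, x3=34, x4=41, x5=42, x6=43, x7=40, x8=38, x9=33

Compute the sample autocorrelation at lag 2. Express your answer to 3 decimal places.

-0.146

Mean x̄ = (38 + 34 + 34 + 41 + 42 + 43 + 40 + 38 + 33)/9 = 38.1111
Σ(x_t−x̄)(x_{t+2}−x̄) = (0.4568) + (-11.8765) + (-15.9877) + (14.1235) + (7.3457) + (-0.5432) + (-9.6543) = -16.1358
Denominator Σ(x_t−x̄)² = 110.8889
r_2 = -16.1358 / 110.8889 = -0.146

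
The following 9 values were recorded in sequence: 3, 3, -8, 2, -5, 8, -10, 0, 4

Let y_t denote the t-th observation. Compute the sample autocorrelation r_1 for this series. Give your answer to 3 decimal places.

-0.567

Mean ȳ = (3 + 3 − 8 + 2 − 5 + 8 − 10 + 0 + 4)/9 = -0.3333
Numerator Σ_{t=1}^{8}(y_t−ȳ)(y_{t+1}−ȳ) = -164.4444
Denominator Σ(y_t−ȳ)² = 290.0000
r_1 = -164.4444 / 290.0000 = -0.567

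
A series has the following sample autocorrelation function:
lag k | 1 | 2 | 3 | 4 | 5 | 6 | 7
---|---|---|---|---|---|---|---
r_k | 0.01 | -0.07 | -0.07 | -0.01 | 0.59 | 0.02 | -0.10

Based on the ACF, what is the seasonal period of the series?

The largest autocorrelation is r_5 = 0.59; the remaining lags stay at or below 0.02.
The dominant spike at lag 5 indicates a seasonal period of 5.

5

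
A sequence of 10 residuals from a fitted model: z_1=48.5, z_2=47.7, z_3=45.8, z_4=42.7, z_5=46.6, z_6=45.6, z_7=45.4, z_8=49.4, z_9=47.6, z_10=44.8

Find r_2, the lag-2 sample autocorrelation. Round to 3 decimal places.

Mean z̄ = (48.5 + 47.7 + 45.8 + 42.7 + 46.6 + 45.6 + 45.4 + 49.4 + 47.6 + 44.8)/10 = 46.4100
Numerator Σ_{t=1}^{8}(z_t−z̄)(z_{t+2}−z̄) = -11.8012
Denominator Σ(z_t−z̄)² = 34.8290
r_2 = -11.8012 / 34.8290 = -0.339

-0.339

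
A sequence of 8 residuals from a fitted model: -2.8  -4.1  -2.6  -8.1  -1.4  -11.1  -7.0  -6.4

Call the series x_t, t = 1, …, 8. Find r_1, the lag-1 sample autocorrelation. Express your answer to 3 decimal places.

Mean x̄ = (-2.8 − 4.1 − 2.6 − 8.1 − 1.4 − 11.1 − 7.0 − 6.4)/8 = -5.4375
Σ(x_t−x̄)(x_{t+1}−x̄) = (3.5277) + (3.7952) + (-7.5548) + (-10.7498) + (-22.8623) + (8.8477) + (1.5039) = -23.4927
Denominator Σ(x_t−x̄)² = 75.6188
r_1 = -23.4927 / 75.6188 = -0.311

-0.311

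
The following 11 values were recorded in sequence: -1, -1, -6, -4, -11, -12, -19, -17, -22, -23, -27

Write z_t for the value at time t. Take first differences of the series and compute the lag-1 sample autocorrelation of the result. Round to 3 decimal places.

-0.836

First differences Δz: 0, -5, 2, -7, -1, -7, 2, -5, -1, -4
Mean of differences = -2.6000
Numerator Σ(Δz_t−Δz̄)(Δz_{t+1}−Δz̄) = -88.9600
Denominator Σ(Δz_t−Δz̄)² = 106.4000
r_1(Δz) = -88.9600 / 106.4000 = -0.836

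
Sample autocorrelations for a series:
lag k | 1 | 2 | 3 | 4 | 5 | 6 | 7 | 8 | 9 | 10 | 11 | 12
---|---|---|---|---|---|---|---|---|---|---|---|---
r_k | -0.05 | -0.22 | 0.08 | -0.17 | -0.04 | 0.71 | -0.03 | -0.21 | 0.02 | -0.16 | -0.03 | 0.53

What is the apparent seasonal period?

6

The largest autocorrelation is r_6 = 0.71, with a weaker echo at lag 12 (0.53); the remaining lags stay at or below 0.08.
The dominant spike at lag 6 indicates a seasonal period of 6.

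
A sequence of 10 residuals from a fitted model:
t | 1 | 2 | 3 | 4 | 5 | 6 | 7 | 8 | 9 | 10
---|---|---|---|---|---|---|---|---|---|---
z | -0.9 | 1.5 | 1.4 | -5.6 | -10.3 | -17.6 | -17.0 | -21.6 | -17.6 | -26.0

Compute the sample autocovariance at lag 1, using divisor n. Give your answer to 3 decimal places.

Mean z̄ = (-0.9 + 1.5 + 1.4 − 5.6 − 10.3 − 17.6 − 17.0 − 21.6 − 17.6 − 26.0)/10 = -11.3700
Σ_{t=1}^{9}(z_t−z̄)(z_{t+1}−z̄) = 619.8371
γ_1 = 619.8371 / 10 = 61.984

61.984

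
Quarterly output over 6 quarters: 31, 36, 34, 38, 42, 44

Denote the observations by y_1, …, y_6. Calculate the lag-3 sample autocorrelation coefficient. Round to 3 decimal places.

Mean ȳ = (31 + 36 + 34 + 38 + 42 + 44)/6 = 37.5000
Deviations from mean: -6.5000, -1.5000, -3.5000, 0.5000, 4.5000, 6.5000
Σ(y_t−ȳ)(y_{t+3}−ȳ) = (-3.2500) + (-6.7500) + (-22.7500) = -32.7500
Denominator Σ(y_t−ȳ)² = 119.5000
r_3 = -32.7500 / 119.5000 = -0.274

-0.274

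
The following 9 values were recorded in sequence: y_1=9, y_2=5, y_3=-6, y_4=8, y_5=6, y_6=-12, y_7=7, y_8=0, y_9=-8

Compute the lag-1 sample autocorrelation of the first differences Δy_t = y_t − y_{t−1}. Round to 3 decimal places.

-0.488

First differences Δy: -4, -11, 14, -2, -18, 19, -7, -8
Mean of differences = -2.1250
Numerator Σ(Δy_t−Δȳ)(Δy_{t+1}−Δȳ) = -536.1406
Denominator Σ(Δy_t−Δȳ)² = 1098.8750
r_1(Δy) = -536.1406 / 1098.8750 = -0.488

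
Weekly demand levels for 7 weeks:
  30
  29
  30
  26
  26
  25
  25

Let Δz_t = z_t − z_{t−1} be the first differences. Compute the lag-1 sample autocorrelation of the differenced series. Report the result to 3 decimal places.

First differences Δz: -1, 1, -4, 0, -1, 0
Mean of differences = -0.8333
Numerator Σ(Δz_t−Δz̄)(Δz_{t+1}−Δz̄) = -9.0278
Denominator Σ(Δz_t−Δz̄)² = 14.8333
r_1(Δz) = -9.0278 / 14.8333 = -0.609

-0.609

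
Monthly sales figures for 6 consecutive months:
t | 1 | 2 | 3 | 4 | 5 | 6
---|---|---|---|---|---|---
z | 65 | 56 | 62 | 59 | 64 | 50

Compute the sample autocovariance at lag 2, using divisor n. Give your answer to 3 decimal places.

5.296

Mean z̄ = (65 + 56 + 62 + 59 + 64 + 50)/6 = 59.3333
Σ_{t=1}^{4}(z_t−z̄)(z_{t+2}−z̄) = 31.7778
γ_2 = 31.7778 / 6 = 5.296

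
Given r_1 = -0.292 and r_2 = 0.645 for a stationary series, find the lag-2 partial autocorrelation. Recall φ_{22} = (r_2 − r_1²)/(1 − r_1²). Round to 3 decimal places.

0.612

φ_{22} = (r_2 − r_1²) / (1 − r_1²)
r_1² = (-0.292)² = 0.085264
Numerator = 0.645 − 0.0853 = 0.5597; denominator = 1 − 0.0853 = 0.9147
φ_{22} = 0.5597 / 0.9147 = 0.612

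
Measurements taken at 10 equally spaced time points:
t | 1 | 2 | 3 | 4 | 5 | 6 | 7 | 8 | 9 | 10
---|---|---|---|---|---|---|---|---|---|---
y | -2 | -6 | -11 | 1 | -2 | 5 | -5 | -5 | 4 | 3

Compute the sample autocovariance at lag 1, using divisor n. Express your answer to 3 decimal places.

0.956

Mean ȳ = (-2 − 6 − 11 + 1 − 2 + 5 − 5 − 5 + 4 + 3)/10 = -1.8000
Σ_{t=1}^{9}(y_t−ȳ)(y_{t+1}−ȳ) = 9.5600
γ_1 = 9.5600 / 10 = 0.956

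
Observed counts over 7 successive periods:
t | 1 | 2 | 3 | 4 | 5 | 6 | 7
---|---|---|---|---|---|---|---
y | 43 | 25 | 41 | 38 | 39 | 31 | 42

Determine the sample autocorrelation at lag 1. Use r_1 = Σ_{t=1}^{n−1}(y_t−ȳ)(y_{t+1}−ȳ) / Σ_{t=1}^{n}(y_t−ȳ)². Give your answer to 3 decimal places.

-0.595

Mean ȳ = (43 + 25 + 41 + 38 + 39 + 31 + 42)/7 = 37.0000
Numerator Σ_{t=1}^{6}(y_t−ȳ)(y_{t+1}−ȳ) = -156.0000
Denominator Σ(y_t−ȳ)² = 262.0000
r_1 = -156.0000 / 262.0000 = -0.595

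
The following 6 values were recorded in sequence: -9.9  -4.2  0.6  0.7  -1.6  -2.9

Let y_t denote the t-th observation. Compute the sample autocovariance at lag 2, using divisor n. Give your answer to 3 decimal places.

-4.125

Mean ȳ = (-9.9 − 4.2 + 0.6 + 0.7 − 1.6 − 2.9)/6 = -2.8833
Σ_{t=1}^{4}(y_t−ȳ)(y_{t+2}−ȳ) = -24.7489
γ_2 = -24.7489 / 6 = -4.125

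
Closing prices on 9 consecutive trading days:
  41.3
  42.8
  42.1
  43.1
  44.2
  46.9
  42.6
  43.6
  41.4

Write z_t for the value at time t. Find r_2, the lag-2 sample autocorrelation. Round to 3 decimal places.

0.122

Mean z̄ = (41.3 + 42.8 + 42.1 + 43.1 + 44.2 + 46.9 + 42.6 + 43.6 + 41.4)/9 = 43.1111
Numerator Σ_{t=1}^{7}(z_t−z̄)(z_{t+2}−z̄) = 2.8620
Denominator Σ(z_t−z̄)² = 23.3689
r_2 = 2.8620 / 23.3689 = 0.122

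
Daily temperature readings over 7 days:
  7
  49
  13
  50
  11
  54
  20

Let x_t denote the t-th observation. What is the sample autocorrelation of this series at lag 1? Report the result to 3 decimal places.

-0.825

Mean x̄ = (7 + 49 + 13 + 50 + 11 + 54 + 20)/7 = 29.1429
Numerator Σ_{t=1}^{6}(x_t−x̄)(x_{t+1}−x̄) = -2153.5918
Denominator Σ(x_t−x̄)² = 2610.8571
r_1 = -2153.5918 / 2610.8571 = -0.825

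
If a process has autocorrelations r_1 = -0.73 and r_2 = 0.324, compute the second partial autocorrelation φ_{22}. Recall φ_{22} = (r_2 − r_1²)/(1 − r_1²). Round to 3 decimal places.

φ_{22} = (r_2 − r_1²) / (1 − r_1²)
r_1² = (-0.73)² = 0.5329
Numerator = 0.324 − 0.5329 = -0.2089; denominator = 1 − 0.5329 = 0.4671
φ_{22} = -0.2089 / 0.4671 = -0.447

-0.447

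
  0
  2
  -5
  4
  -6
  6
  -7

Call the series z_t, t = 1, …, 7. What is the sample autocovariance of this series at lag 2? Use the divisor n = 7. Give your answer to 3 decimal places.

13.790

Mean z̄ = (0 + 2 − 5 + 4 − 6 + 6 − 7)/7 = -0.8571
Deviations: 0.8571, 2.8571, -4.1429, 4.8571, -5.1429, 6.8571, -6.1429
Σ_{t=1}^{5}(z_t−z̄)(z_{t+2}−z̄) = 96.5306
γ_2 = 96.5306 / 7 = 13.790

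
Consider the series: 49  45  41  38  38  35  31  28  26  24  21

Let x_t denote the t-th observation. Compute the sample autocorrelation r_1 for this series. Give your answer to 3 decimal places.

Mean x̄ = (49 + 45 + 41 + 38 + 38 + 35 + 31 + 28 + 26 + 24 + 21)/11 = 34.1818
Numerator Σ_{t=1}^{10}(x_t−x̄)(x_{t+1}−x̄) = 562.9669
Denominator Σ(x_t−x̄)² = 805.6364
r_1 = 562.9669 / 805.6364 = 0.699

0.699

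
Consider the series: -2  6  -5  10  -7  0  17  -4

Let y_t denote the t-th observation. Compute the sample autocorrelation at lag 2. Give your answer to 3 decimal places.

-0.035

Mean ȳ = (-2 + 6 − 5 + 10 − 7 + 0 + 17 − 4)/8 = 1.8750
Numerator Σ_{t=1}^{6}(y_t−ȳ)(y_{t+2}−ȳ) = -17.2813
Denominator Σ(y_t−ȳ)² = 490.8750
r_2 = -17.2813 / 490.8750 = -0.035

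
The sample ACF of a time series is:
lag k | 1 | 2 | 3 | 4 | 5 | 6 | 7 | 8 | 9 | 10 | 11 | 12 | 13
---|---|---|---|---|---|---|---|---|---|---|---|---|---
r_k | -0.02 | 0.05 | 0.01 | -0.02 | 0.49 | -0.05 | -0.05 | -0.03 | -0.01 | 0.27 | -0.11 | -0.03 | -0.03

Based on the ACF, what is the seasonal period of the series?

5

The largest autocorrelation is r_5 = 0.49, with a weaker echo at lag 10 (0.27); the remaining lags stay at or below 0.05.
The dominant spike at lag 5 indicates a seasonal period of 5.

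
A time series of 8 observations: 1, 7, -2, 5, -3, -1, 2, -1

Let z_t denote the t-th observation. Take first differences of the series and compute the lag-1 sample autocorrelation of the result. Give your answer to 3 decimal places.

First differences Δz: 6, -9, 7, -8, 2, 3, -3
Mean of differences = -0.2857
Numerator Σ(Δz_t−Δz̄)(Δz_{t+1}−Δz̄) = -193.5102
Denominator Σ(Δz_t−Δz̄)² = 251.4286
r_1(Δz) = -193.5102 / 251.4286 = -0.770

-0.770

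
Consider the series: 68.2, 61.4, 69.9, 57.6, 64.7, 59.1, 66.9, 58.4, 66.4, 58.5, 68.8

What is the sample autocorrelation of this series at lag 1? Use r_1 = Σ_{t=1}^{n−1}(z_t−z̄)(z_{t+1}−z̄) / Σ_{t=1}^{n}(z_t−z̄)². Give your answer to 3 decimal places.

Mean z̄ = (68.2 + 61.4 + 69.9 + 57.6 + 64.7 + 59.1 + 66.9 + 58.4 + 66.4 + 58.5 + 68.8)/11 = 63.6273
Numerator Σ_{t=1}^{10}(z_t−z̄)(z_{t+1}−z̄) = -160.4417
Denominator Σ(z_t−z̄)² = 221.9618
r_1 = -160.4417 / 221.9618 = -0.723

-0.723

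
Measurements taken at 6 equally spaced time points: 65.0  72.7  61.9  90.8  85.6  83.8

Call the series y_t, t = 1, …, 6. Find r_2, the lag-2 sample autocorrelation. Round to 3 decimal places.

Mean ȳ = (65.0 + 72.7 + 61.9 + 90.8 + 85.6 + 83.8)/6 = 76.6333
Deviations from mean: -11.6333, -3.9333, -14.7333, 14.1667, 8.9667, 7.1667
Numerator Σ_{t=1}^{4}(y_t−ȳ)(y_{t+2}−ȳ) = 85.0944
Denominator Σ(y_t−ȳ)² = 700.3333
r_2 = 85.0944 / 700.3333 = 0.122

0.122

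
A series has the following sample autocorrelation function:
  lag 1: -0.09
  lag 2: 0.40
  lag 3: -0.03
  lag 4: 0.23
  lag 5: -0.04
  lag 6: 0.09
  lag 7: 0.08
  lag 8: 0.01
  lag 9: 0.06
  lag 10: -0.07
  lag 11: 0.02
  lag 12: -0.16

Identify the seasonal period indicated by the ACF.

The largest autocorrelation is r_2 = 0.40, with a weaker echo at lag 4 (0.23); the remaining lags stay at or below 0.09.
The dominant spike at lag 2 indicates a seasonal period of 2.

2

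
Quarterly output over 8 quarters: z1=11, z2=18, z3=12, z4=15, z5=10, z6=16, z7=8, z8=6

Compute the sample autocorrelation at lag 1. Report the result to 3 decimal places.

-0.102

Mean z̄ = (11 + 18 + 12 + 15 + 10 + 16 + 8 + 6)/8 = 12.0000
Deviations from mean: -1.0000, 6.0000, 0.0000, 3.0000, -2.0000, 4.0000, -4.0000, -6.0000
Σ(z_t−z̄)(z_{t+1}−z̄) = (-6.0000) + (0.0000) + (0.0000) + (-6.0000) + (-8.0000) + (-16.0000) + (24.0000) = -12.0000
Denominator Σ(z_t−z̄)² = 118.0000
r_1 = -12.0000 / 118.0000 = -0.102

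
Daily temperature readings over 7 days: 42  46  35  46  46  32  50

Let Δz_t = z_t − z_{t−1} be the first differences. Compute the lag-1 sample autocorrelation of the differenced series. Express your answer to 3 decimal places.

-0.521

First differences Δz: 4, -11, 11, 0, -14, 18
Mean of differences = 1.3333
Numerator Σ(Δz_t−Δz̄)(Δz_{t+1}−Δz̄) = -400.1111
Denominator Σ(Δz_t−Δz̄)² = 767.3333
r_1(Δz) = -400.1111 / 767.3333 = -0.521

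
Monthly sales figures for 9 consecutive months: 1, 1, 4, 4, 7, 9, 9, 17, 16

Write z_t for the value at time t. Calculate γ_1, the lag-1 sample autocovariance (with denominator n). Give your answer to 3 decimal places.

Mean z̄ = (1 + 1 + 4 + 4 + 7 + 9 + 9 + 17 + 16)/9 = 7.5556
Σ_{t=1}^{8}(z_t−z̄)(z_{t+1}−z̄) = 175.5802
γ_1 = 175.5802 / 9 = 19.509

19.509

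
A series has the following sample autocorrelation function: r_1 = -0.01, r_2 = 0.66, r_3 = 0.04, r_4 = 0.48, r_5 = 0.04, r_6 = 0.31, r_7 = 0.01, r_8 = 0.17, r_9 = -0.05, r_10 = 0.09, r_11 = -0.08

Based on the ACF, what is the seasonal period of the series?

2

The largest autocorrelation is r_2 = 0.66, with weaker echoes at lags 4 (0.48), 6 (0.31) and 8 (0.17); the remaining lags stay at or below 0.09.
The dominant spike at lag 2 indicates a seasonal period of 2.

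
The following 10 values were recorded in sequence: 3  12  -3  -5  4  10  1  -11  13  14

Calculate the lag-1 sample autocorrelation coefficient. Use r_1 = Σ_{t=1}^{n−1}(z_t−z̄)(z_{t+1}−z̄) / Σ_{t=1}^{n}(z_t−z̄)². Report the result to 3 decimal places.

-0.033

Mean z̄ = (3 + 12 − 3 − 5 + 4 + 10 + 1 − 11 + 13 + 14)/10 = 3.8000
Numerator Σ_{t=1}^{9}(z_t−z̄)(z_{t+1}−z̄) = -21.2400
Denominator Σ(z_t−z̄)² = 645.6000
r_1 = -21.2400 / 645.6000 = -0.033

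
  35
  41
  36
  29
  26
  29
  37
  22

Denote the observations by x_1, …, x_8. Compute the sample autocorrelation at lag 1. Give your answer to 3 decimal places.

Mean x̄ = (35 + 41 + 36 + 29 + 26 + 29 + 37 + 22)/8 = 31.8750
Deviations from mean: 3.1250, 9.1250, 4.1250, -2.8750, -5.8750, -2.8750, 5.1250, -9.8750
Numerator Σ_{t=1}^{7}(x_t−x̄)(x_{t+1}−x̄) = 22.7344
Denominator Σ(x_t−x̄)² = 284.8750
r_1 = 22.7344 / 284.8750 = 0.080

0.080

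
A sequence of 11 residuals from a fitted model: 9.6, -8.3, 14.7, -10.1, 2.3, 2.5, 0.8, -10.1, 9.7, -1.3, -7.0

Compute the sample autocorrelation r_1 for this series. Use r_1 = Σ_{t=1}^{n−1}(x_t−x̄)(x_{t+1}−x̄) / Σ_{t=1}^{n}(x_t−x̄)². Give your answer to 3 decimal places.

-0.645

Mean x̄ = (9.6 − 8.3 + 14.7 − 10.1 + 2.3 + 2.5 + 0.8 − 10.1 + 9.7 − 1.3 − 7.0)/11 = 0.2545
Numerator Σ_{t=1}^{10}(x_t−x̄)(x_{t+1}−x̄) = -475.3157
Denominator Σ(x_t−x̄)² = 737.4073
r_1 = -475.3157 / 737.4073 = -0.645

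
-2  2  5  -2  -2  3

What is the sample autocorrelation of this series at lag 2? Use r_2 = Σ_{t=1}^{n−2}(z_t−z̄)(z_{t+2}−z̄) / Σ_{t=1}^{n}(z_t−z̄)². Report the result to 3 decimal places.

-0.695

Mean z̄ = (-2 + 2 + 5 − 2 − 2 + 3)/6 = 0.6667
Deviations from mean: -2.6667, 1.3333, 4.3333, -2.6667, -2.6667, 2.3333
Numerator Σ_{t=1}^{4}(z_t−z̄)(z_{t+2}−z̄) = -32.8889
Denominator Σ(z_t−z̄)² = 47.3333
r_2 = -32.8889 / 47.3333 = -0.695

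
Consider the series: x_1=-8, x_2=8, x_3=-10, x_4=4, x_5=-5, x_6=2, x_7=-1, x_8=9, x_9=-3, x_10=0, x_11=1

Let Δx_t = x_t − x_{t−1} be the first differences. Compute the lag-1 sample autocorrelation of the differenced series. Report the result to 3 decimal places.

First differences Δx: 16, -18, 14, -9, 7, -3, 10, -12, 3, 1
Mean of differences = 0.9000
Numerator Σ(Δx_t−Δx̄)(Δx_{t+1}−Δx̄) = -926.6100
Denominator Σ(Δx_t−Δx̄)² = 1160.9000
r_1(Δx) = -926.6100 / 1160.9000 = -0.798

-0.798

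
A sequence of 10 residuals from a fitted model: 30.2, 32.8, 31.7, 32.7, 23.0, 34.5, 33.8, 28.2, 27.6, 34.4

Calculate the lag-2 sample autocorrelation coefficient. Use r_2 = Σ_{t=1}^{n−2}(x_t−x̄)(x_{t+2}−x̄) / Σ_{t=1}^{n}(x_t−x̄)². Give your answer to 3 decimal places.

Mean x̄ = (30.2 + 32.8 + 31.7 + 32.7 + 23.0 + 34.5 + 33.8 + 28.2 + 27.6 + 34.4)/10 = 30.8900
Numerator Σ_{t=1}^{8}(x_t−x̄)(x_{t+2}−x̄) = -48.6452
Denominator Σ(x_t−x̄)² = 122.1890
r_2 = -48.6452 / 122.1890 = -0.398

-0.398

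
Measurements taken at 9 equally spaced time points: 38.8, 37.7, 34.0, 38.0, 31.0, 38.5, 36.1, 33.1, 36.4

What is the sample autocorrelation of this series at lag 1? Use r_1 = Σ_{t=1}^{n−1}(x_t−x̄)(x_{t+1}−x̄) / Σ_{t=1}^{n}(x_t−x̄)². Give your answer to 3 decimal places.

-0.453

Mean x̄ = (38.8 + 37.7 + 34.0 + 38.0 + 31.0 + 38.5 + 36.1 + 33.1 + 36.4)/9 = 35.9556
Numerator Σ_{t=1}^{8}(x_t−x̄)(x_{t+1}−x̄) = -26.5020
Denominator Σ(x_t−x̄)² = 58.5422
r_1 = -26.5020 / 58.5422 = -0.453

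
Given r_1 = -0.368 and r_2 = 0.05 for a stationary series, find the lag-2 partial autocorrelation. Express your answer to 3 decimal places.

φ_{22} = (r_2 − r_1²) / (1 − r_1²)
r_1² = (-0.368)² = 0.135424
Numerator = 0.05 − 0.1354 = -0.0854; denominator = 1 − 0.1354 = 0.8646
φ_{22} = -0.0854 / 0.8646 = -0.099

-0.099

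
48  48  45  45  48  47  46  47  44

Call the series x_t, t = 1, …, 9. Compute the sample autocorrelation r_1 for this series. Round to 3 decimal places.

Mean x̄ = (48 + 48 + 45 + 45 + 48 + 47 + 46 + 47 + 44)/9 = 46.4444
Numerator Σ_{t=1}^{8}(x_t−x̄)(x_{t+1}−x̄) = -0.9753
Denominator Σ(x_t−x̄)² = 18.2222
r_1 = -0.9753 / 18.2222 = -0.054

-0.054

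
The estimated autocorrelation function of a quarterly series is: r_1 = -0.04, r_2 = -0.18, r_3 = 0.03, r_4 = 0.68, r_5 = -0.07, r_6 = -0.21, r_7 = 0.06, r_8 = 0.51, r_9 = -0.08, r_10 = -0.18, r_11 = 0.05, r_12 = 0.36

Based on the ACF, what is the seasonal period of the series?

4

The largest autocorrelation is r_4 = 0.68, with weaker echoes at lags 8 (0.51) and 12 (0.36); the remaining lags stay at or below 0.06.
The dominant spike at lag 4 indicates a seasonal period of 4.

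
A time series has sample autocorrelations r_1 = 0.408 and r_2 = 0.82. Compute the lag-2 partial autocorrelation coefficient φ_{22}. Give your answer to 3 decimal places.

0.784

φ_{22} = (r_2 − r_1²) / (1 − r_1²)
r_1² = (0.408)² = 0.166464
Numerator = 0.82 − 0.1665 = 0.6535; denominator = 1 − 0.1665 = 0.8335
φ_{22} = 0.6535 / 0.8335 = 0.784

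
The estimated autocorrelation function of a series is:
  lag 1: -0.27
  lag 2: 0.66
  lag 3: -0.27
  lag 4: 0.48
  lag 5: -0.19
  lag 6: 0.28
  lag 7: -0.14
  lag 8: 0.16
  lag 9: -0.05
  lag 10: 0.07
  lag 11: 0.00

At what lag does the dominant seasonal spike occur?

2

The largest autocorrelation is r_2 = 0.66, with weaker echoes at lags 4 (0.48), 6 (0.28) and 8 (0.16); the remaining lags stay at or below 0.07.
The dominant spike at lag 2 indicates a seasonal period of 2.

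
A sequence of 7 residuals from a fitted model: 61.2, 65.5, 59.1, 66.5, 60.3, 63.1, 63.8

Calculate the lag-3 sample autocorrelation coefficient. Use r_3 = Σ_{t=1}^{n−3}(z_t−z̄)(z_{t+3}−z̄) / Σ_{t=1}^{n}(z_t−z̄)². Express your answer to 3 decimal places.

-0.225

Mean z̄ = (61.2 + 65.5 + 59.1 + 66.5 + 60.3 + 63.1 + 63.8)/7 = 62.7857
Deviations from mean: -1.5857, 2.7143, -3.6857, 3.7143, -2.4857, 0.3143, 1.0143
Numerator Σ_{t=1}^{4}(z_t−z̄)(z_{t+3}−z̄) = -10.0278
Denominator Σ(z_t−z̄)² = 44.5686
r_3 = -10.0278 / 44.5686 = -0.225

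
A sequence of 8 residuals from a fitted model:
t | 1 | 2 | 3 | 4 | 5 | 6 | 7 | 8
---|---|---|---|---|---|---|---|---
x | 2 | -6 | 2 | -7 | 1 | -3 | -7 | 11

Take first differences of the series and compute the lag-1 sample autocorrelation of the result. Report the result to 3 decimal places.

First differences Δx: -8, 8, -9, 8, -4, -4, 18
Mean of differences = 1.2857
Numerator Σ(Δx_t−Δx̄)(Δx_{t+1}−Δx̄) = -296.3673
Denominator Σ(Δx_t−Δx̄)² = 617.4286
r_1(Δx) = -296.3673 / 617.4286 = -0.480

-0.480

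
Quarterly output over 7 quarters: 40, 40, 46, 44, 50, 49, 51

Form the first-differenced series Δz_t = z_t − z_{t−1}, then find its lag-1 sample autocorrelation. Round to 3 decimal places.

First differences Δz: 0, 6, -2, 6, -1, 2
Mean of differences = 1.8333
Numerator Σ(Δz_t−Δz̄)(Δz_{t+1}−Δz̄) = -51.8611
Denominator Σ(Δz_t−Δz̄)² = 60.8333
r_1(Δz) = -51.8611 / 60.8333 = -0.853

-0.853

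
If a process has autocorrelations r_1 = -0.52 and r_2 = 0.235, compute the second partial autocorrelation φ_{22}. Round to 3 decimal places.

φ_{22} = (r_2 − r_1²) / (1 − r_1²)
r_1² = (-0.52)² = 0.2704
Numerator = 0.235 − 0.2704 = -0.0354; denominator = 1 − 0.2704 = 0.7296
φ_{22} = -0.0354 / 0.7296 = -0.049

-0.049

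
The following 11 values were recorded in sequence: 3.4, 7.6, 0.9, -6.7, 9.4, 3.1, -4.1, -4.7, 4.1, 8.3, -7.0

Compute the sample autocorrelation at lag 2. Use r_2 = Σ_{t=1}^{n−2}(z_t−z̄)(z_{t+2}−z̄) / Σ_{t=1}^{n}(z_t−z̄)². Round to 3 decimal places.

-0.554

Mean z̄ = (3.4 + 7.6 + 0.9 − 6.7 + 9.4 + 3.1 − 4.1 − 4.7 + 4.1 + 8.3 − 7.0)/11 = 1.3000
Numerator Σ_{t=1}^{9}(z_t−z̄)(z_{t+2}−z̄) = -203.7800
Denominator Σ(z_t−z̄)² = 368.0000
r_2 = -203.7800 / 368.0000 = -0.554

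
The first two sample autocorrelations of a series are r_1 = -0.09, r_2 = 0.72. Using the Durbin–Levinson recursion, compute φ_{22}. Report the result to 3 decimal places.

0.718

φ_{22} = (r_2 − r_1²) / (1 − r_1²)
r_1² = (-0.09)² = 0.0081
Numerator = 0.72 − 0.0081 = 0.7119; denominator = 1 − 0.0081 = 0.9919
φ_{22} = 0.7119 / 0.9919 = 0.718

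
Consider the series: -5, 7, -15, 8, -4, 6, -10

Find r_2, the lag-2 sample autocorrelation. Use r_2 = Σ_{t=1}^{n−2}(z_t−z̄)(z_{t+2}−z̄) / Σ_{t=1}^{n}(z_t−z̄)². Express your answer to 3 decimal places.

Mean z̄ = (-5 + 7 − 15 + 8 − 4 + 6 − 10)/7 = -1.8571
Deviations from mean: -3.1429, 8.8571, -13.1429, 9.8571, -2.1429, 7.8571, -8.1429
Numerator Σ_{t=1}^{5}(z_t−z̄)(z_{t+2}−z̄) = 251.6735
Denominator Σ(z_t−z̄)² = 490.8571
r_2 = 251.6735 / 490.8571 = 0.513

0.513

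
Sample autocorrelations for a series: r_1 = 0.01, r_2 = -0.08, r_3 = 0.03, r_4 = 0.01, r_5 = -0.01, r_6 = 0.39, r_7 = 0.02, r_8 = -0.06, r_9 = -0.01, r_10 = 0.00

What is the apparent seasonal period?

6

The largest autocorrelation is r_6 = 0.39; the remaining lags stay at or below 0.03.
The dominant spike at lag 6 indicates a seasonal period of 6.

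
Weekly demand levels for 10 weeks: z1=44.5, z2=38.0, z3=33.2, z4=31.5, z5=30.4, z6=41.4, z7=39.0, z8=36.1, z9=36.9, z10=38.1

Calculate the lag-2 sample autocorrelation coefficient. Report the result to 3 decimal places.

-0.307

Mean z̄ = (44.5 + 38.0 + 33.2 + 31.5 + 30.4 + 41.4 + 39.0 + 36.1 + 36.9 + 38.1)/10 = 36.9100
Numerator Σ_{t=1}^{8}(z_t−z̄)(z_{t+2}−z̄) = -52.4222
Denominator Σ(z_t−z̄)² = 170.8090
r_2 = -52.4222 / 170.8090 = -0.307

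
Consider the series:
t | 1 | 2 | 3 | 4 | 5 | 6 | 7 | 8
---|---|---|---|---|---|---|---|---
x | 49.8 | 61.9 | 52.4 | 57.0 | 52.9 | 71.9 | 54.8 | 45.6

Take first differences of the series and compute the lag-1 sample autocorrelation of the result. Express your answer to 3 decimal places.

First differences Δx: 12.1, -9.5, 4.6, -4.1, 19.0, -17.1, -9.2
Mean of differences = -0.6000
Numerator Σ(Δx_t−Δx̄)(Δx_{t+1}−Δx̄) = -427.6100
Denominator Σ(Δx_t−Δx̄)² = 1010.1600
r_1(Δx) = -427.6100 / 1010.1600 = -0.423

-0.423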